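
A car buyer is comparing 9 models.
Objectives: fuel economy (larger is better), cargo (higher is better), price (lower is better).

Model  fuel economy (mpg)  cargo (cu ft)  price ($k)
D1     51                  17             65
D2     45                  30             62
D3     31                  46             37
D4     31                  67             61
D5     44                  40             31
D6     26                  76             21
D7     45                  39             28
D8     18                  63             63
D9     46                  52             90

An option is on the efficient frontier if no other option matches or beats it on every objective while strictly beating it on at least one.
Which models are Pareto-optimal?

D1: not dominated (best fuel economy).
D2: dominated by D7 (fuel economy 45≥45, cargo 39≥30, price 28≤62).
D3: not dominated.
D4: not dominated.
D5: not dominated.
D6: not dominated (best cargo).
D7: not dominated.
D8: dominated by D4 (fuel economy 31≥18, cargo 67≥63, price 61≤63).
D9: not dominated.

D1, D3, D4, D5, D6, D7, D9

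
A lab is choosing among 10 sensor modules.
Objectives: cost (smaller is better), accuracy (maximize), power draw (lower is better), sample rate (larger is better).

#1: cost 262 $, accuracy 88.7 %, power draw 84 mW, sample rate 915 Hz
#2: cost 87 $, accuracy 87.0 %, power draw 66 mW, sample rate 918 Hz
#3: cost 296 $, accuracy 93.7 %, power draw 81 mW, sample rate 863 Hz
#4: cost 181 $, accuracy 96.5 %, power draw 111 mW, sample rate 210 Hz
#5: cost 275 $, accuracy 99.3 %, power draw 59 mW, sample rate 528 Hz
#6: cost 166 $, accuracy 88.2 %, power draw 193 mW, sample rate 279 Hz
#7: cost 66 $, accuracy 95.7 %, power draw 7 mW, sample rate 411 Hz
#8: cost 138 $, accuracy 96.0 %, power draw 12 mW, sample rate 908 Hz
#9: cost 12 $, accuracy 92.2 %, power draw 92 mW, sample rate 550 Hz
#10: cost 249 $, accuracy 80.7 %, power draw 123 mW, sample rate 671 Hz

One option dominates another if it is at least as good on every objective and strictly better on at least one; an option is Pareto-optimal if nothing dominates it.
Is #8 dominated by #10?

#10 vs #8: #10 is worse on cost (249 vs 138), so it does not dominate #8.

No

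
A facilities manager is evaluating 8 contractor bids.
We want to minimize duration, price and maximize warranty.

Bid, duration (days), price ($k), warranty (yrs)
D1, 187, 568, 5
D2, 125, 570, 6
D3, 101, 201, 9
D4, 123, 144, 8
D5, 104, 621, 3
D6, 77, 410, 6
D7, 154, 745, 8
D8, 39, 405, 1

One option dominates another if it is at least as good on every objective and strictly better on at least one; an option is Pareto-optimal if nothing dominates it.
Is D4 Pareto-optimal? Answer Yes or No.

Yes

D1: worse on duration (187 vs 123).
D2: worse on duration (125 vs 123).
D3: worse on price (201 vs 144).
D5: worse on price (621 vs 144).
D6: worse on price (410 vs 144).
D7: worse on duration (154 vs 123).
D8: worse on price (405 vs 144).
No option is at least as good as D4 on every objective and strictly better on one.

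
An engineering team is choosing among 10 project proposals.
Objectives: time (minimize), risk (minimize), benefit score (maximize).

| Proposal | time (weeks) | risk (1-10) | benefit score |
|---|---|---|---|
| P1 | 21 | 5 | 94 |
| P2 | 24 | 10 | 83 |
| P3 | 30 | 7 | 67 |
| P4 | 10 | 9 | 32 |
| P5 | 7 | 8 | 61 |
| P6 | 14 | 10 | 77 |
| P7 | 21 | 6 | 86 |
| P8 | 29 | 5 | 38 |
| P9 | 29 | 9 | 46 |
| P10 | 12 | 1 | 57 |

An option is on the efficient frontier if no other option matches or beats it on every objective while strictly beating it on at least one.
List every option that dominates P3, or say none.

P1: time 21≤30, risk 5≤7, benefit score 94≥67 — dominates P3.
P7: time 21≤30, risk 6≤7, benefit score 86≥67 — dominates P3.
Others (P2, P4, P5, P6, P8, P9, P10) are each worse than P3 on at least one objective.

P1, P7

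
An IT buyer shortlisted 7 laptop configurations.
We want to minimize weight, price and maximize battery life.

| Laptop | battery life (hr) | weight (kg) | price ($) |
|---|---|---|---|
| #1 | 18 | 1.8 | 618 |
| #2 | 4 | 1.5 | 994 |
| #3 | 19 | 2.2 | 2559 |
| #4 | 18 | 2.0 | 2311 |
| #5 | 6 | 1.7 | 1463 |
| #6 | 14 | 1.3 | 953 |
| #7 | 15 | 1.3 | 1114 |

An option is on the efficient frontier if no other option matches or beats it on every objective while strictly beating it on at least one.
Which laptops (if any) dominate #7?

none

#1: worse on weight (1.8 vs 1.3).
#2: worse on battery life (4 vs 15).
#3: worse on weight (2.2 vs 1.3).
#4: worse on weight (2.0 vs 1.3).
#5: worse on battery life (6 vs 15).
#6: worse on battery life (14 vs 15).
No option dominates #7.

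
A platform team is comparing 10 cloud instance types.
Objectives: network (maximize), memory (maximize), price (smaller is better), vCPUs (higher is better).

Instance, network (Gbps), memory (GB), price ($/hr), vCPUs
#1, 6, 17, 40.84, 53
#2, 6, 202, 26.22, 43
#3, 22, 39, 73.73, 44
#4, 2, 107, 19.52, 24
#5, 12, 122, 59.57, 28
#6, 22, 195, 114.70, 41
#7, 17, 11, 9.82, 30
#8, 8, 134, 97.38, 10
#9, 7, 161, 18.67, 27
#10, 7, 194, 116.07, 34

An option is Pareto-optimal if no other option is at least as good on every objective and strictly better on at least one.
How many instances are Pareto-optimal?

8

#1: not dominated (best vCPUs).
#2: not dominated (best memory).
#3: not dominated.
#4: dominated by #9 (network 7≥2, memory 161≥107, price 18.67≤19.52, vCPUs 27≥24).
#5: not dominated.
#6: not dominated.
#7: not dominated (best price).
#8: not dominated.
#9: not dominated.
#10: dominated by #6 (network 22≥7, memory 195≥194, price 114.70≤116.07, vCPUs 41≥34).
Pareto-optimal: #1, #2, #3, #5, #6, #7, #8, #9 → 8.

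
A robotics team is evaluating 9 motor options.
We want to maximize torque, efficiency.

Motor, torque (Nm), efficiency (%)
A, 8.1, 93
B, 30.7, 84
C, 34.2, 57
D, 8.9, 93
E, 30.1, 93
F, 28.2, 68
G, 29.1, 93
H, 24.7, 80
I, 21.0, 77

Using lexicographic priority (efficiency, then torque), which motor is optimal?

E

First maximize efficiency: best is 93, kept {A, D, E, G}.
Then maximize torque: best is 30.1, kept {E}.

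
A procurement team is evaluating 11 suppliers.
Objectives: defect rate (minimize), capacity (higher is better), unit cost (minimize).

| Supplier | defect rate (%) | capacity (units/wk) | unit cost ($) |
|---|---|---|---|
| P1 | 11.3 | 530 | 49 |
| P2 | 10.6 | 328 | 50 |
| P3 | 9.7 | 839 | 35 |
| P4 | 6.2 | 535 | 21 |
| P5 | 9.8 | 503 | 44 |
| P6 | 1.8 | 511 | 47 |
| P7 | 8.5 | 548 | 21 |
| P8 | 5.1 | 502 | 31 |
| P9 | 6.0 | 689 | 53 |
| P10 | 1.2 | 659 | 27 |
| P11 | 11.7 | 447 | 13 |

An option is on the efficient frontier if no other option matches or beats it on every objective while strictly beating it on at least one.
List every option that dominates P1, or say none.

P3, P4, P7, P10

P3: defect rate 9.7≤11.3, capacity 839≥530, unit cost 35≤49 — dominates P1.
P4: defect rate 6.2≤11.3, capacity 535≥530, unit cost 21≤49 — dominates P1.
P7: defect rate 8.5≤11.3, capacity 548≥530, unit cost 21≤49 — dominates P1.
P10: defect rate 1.2≤11.3, capacity 659≥530, unit cost 27≤49 — dominates P1.
Others (P2, P5, P6, P8, P9, P11) are each worse than P1 on at least one objective.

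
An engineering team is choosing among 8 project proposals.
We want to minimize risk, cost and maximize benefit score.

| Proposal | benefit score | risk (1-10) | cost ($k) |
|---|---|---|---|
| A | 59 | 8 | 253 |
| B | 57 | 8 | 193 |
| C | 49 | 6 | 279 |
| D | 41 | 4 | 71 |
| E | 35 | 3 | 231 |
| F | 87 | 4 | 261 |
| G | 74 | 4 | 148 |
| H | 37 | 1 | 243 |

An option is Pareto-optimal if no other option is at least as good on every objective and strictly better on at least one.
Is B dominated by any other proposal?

G vs B: benefit score 74≥57, risk 4≤8, cost 148≤193 — G is at least as good on every objective and strictly better on at least one, so G dominates B.

Yes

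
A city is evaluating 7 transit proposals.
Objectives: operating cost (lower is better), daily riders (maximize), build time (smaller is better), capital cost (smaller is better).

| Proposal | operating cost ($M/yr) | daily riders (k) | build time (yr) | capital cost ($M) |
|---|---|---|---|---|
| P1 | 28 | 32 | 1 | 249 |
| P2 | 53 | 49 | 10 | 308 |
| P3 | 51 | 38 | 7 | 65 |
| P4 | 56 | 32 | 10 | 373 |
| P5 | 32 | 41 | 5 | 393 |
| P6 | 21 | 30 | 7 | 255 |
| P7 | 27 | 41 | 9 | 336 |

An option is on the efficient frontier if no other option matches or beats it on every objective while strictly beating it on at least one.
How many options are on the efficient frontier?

P1: not dominated (best build time).
P2: not dominated (best daily riders).
P3: not dominated (best capital cost).
P4: dominated by P1 (operating cost 28≤56, daily riders 32≥32, build time 1≤10, capital cost 249≤373).
P5: not dominated.
P6: not dominated (best operating cost).
P7: not dominated.
Pareto-optimal: P1, P2, P3, P5, P6, P7 → 6.

6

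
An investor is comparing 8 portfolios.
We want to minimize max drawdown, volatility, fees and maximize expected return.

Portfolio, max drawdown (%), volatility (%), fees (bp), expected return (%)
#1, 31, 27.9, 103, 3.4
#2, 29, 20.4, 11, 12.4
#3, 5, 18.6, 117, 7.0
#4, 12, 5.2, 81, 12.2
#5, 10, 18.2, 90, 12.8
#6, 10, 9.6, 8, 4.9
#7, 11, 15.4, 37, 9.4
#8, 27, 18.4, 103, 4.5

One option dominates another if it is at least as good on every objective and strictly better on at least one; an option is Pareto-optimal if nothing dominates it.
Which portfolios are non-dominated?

#1: dominated by #2 (max drawdown 29≤31, volatility 20.4≤27.9, fees 11≤103, expected return 12.4≥3.4).
#2: not dominated.
#3: not dominated (best max drawdown).
#4: not dominated (best volatility).
#5: not dominated (best expected return).
#6: not dominated (best fees).
#7: not dominated.
#8: dominated by #4 (max drawdown 12≤27, volatility 5.2≤18.4, fees 81≤103, expected return 12.2≥4.5).

#2, #3, #4, #5, #6, #7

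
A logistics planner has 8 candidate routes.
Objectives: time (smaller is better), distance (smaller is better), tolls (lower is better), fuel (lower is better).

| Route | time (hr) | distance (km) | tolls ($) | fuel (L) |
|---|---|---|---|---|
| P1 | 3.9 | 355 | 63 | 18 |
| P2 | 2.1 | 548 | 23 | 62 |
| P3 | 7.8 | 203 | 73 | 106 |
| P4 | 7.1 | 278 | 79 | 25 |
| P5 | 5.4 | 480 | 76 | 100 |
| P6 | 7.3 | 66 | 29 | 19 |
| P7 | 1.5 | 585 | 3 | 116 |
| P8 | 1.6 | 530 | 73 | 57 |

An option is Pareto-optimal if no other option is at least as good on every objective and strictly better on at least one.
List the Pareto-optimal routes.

P1: not dominated (best fuel).
P2: not dominated.
P3: dominated by P6 (time 7.3≤7.8, distance 66≤203, tolls 29≤73, fuel 19≤106).
P4: not dominated.
P5: dominated by P1 (time 3.9≤5.4, distance 355≤480, tolls 63≤76, fuel 18≤100).
P6: not dominated (best distance).
P7: not dominated (best time).
P8: not dominated.

P1, P2, P4, P6, P7, P8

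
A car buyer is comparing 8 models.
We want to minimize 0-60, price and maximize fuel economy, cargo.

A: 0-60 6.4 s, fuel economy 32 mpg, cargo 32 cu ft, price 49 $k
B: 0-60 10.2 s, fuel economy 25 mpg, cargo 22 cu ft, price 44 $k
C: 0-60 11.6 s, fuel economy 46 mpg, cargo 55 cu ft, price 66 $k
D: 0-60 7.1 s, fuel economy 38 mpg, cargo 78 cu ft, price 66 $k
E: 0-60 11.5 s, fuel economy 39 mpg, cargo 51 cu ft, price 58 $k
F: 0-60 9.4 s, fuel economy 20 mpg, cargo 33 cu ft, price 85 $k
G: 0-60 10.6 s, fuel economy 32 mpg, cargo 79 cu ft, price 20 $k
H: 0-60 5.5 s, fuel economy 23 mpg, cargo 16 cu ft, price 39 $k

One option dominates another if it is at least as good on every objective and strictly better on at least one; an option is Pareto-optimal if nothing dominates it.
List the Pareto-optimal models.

A: not dominated.
B: not dominated.
C: not dominated (best fuel economy).
D: not dominated.
E: not dominated.
F: dominated by D (0-60 7.1≤9.4, fuel economy 38≥20, cargo 78≥33, price 66≤85).
G: not dominated (best cargo).
H: not dominated (best 0-60).

A, B, C, D, E, G, H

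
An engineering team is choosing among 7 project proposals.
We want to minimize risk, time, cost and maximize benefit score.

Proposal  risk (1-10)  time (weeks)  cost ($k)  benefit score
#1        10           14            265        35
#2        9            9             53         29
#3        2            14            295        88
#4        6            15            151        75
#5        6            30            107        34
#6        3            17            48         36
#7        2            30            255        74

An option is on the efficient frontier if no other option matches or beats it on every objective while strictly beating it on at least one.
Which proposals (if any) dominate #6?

#1: worse on risk (10 vs 3).
#2: worse on risk (9 vs 3).
#3: worse on cost (295 vs 48).
#4: worse on risk (6 vs 3).
#5: worse on risk (6 vs 3).
#7: worse on time (30 vs 17).
No option dominates #6.

none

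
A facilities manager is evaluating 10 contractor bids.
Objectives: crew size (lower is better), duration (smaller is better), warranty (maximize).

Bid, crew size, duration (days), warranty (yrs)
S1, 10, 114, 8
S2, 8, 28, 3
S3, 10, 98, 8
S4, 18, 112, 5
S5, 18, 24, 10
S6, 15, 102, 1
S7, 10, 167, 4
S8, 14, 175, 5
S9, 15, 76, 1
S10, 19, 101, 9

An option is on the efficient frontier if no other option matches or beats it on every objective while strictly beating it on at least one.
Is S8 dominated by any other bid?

S1 vs S8: crew size 10≤14, duration 114≤175, warranty 8≥5 — S1 is at least as good on every objective and strictly better on at least one, so S1 dominates S8.

Yes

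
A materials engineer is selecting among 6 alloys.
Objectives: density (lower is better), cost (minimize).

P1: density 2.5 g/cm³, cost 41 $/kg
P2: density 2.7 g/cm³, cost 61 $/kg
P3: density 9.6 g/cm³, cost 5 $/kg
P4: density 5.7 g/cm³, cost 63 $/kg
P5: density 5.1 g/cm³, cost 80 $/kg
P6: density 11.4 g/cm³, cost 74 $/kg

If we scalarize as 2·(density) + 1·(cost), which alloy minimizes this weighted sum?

P3

P1: 2·2.5 + 1·41 = 46.0
P2: 2·2.7 + 1·61 = 66.4
P3: 2·9.6 + 1·5 = 24.2
P4: 2·5.7 + 1·63 = 74.4
P5: 2·5.1 + 1·80 = 90.2
P6: 2·11.4 + 1·74 = 96.8
Lowest: P3 at 24.2.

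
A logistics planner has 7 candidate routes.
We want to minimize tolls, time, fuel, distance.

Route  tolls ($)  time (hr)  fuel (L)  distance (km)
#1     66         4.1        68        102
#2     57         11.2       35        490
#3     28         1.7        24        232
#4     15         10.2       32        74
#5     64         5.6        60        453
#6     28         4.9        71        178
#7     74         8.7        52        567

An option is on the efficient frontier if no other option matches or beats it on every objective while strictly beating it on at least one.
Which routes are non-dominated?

#1: not dominated.
#2: dominated by #3 (tolls 28≤57, time 1.7≤11.2, fuel 24≤35, distance 232≤490).
#3: not dominated (best time).
#4: not dominated (best tolls).
#5: dominated by #3 (tolls 28≤64, time 1.7≤5.6, fuel 24≤60, distance 232≤453).
#6: not dominated.
#7: dominated by #3 (tolls 28≤74, time 1.7≤8.7, fuel 24≤52, distance 232≤567).

#1, #3, #4, #6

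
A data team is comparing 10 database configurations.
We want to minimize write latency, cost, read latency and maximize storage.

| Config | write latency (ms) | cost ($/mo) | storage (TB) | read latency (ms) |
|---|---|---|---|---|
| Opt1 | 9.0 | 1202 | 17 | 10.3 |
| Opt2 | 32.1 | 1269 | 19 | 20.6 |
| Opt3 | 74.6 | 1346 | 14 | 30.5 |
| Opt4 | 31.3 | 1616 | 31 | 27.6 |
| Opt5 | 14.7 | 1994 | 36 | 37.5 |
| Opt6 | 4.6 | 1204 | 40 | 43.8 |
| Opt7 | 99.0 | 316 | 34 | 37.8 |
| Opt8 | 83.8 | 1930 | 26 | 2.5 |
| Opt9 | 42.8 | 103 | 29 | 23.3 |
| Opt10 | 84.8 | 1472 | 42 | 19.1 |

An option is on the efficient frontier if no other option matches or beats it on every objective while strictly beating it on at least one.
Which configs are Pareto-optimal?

Opt1, Opt2, Opt4, Opt5, Opt6, Opt7, Opt8, Opt9, Opt10

Opt1: not dominated.
Opt2: not dominated.
Opt3: dominated by Opt1 (write latency 9.0≤74.6, cost 1202≤1346, storage 17≥14, read latency 10.3≤30.5).
Opt4: not dominated.
Opt5: not dominated.
Opt6: not dominated (best write latency).
Opt7: not dominated.
Opt8: not dominated (best read latency).
Opt9: not dominated (best cost).
Opt10: not dominated (best storage).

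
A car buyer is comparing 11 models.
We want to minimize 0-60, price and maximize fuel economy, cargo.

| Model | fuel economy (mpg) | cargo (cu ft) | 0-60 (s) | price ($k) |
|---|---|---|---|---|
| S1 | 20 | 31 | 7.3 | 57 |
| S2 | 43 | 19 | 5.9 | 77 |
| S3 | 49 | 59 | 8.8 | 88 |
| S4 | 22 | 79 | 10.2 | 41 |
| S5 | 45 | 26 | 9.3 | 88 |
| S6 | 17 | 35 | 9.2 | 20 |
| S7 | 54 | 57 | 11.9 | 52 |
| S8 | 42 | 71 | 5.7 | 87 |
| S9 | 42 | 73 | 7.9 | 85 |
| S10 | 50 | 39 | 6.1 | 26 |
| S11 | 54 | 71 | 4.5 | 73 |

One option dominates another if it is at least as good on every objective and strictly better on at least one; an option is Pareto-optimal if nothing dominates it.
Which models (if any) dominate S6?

none

S1: worse on cargo (31 vs 35).
S2: worse on cargo (19 vs 35).
S3: worse on price (88 vs 20).
S4: worse on 0-60 (10.2 vs 9.2).
S5: worse on cargo (26 vs 35).
S7: worse on 0-60 (11.9 vs 9.2).
S8: worse on price (87 vs 20).
S9: worse on price (85 vs 20).
S10: worse on price (26 vs 20).
S11: worse on price (73 vs 20).
No option dominates S6.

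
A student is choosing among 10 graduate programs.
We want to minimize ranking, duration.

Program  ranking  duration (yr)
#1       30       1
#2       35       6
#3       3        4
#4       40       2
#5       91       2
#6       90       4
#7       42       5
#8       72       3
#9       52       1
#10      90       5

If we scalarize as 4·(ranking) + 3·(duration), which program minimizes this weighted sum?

#1: 4·30 + 3·1 = 123
#2: 4·35 + 3·6 = 158
#3: 4·3 + 3·4 = 24
#4: 4·40 + 3·2 = 166
#5: 4·91 + 3·2 = 370
#6: 4·90 + 3·4 = 372
#7: 4·42 + 3·5 = 183
#8: 4·72 + 3·3 = 297
#9: 4·52 + 3·1 = 211
#10: 4·90 + 3·5 = 375
Lowest: #3 at 24.

#3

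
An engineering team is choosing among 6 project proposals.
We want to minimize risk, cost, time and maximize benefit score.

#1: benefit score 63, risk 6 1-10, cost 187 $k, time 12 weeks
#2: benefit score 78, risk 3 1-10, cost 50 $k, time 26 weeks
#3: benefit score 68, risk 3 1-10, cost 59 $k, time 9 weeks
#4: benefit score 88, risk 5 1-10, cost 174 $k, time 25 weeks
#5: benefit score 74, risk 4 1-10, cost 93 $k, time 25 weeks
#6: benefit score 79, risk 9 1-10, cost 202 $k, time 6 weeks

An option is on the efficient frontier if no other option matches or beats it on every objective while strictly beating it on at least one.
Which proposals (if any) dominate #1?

#3: benefit score 68≥63, risk 3≤6, cost 59≤187, time 9≤12 — dominates #1.
Others (#2, #4, #5, #6) are each worse than #1 on at least one objective.

#3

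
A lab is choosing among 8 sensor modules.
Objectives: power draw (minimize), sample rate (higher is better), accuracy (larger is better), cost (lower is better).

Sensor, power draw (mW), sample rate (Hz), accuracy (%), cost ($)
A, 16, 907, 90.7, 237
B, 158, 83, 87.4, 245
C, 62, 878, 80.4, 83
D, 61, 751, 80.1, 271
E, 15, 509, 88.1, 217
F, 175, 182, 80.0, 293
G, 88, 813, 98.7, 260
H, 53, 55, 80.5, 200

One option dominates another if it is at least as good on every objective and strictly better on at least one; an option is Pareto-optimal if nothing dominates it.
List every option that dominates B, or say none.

A: power draw 16≤158, sample rate 907≥83, accuracy 90.7≥87.4, cost 237≤245 — dominates B.
E: power draw 15≤158, sample rate 509≥83, accuracy 88.1≥87.4, cost 217≤245 — dominates B.
Others (C, D, F, G, H) are each worse than B on at least one objective.

A, E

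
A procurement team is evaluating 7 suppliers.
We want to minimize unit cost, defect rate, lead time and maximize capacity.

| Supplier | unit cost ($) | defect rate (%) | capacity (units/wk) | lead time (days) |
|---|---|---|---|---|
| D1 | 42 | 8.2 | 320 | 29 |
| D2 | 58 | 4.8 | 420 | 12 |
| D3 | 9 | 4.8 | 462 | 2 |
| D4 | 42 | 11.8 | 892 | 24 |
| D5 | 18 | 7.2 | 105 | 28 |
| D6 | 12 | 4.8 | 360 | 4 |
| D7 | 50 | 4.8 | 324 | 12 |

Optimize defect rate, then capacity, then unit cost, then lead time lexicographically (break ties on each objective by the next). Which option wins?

First minimize defect rate: best is 4.8, kept {D2, D3, D6, D7}.
Then maximize capacity: best is 462, kept {D3}.

D3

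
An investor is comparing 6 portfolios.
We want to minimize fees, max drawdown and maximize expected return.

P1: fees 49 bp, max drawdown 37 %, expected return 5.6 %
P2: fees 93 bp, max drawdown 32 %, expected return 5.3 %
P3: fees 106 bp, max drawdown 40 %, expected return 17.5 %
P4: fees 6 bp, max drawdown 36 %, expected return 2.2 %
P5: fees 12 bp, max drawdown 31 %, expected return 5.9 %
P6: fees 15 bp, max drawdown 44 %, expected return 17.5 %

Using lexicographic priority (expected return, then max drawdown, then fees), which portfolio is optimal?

First maximize expected return: best is 17.5, kept {P3, P6}.
Then minimize max drawdown: best is 40, kept {P3}.

P3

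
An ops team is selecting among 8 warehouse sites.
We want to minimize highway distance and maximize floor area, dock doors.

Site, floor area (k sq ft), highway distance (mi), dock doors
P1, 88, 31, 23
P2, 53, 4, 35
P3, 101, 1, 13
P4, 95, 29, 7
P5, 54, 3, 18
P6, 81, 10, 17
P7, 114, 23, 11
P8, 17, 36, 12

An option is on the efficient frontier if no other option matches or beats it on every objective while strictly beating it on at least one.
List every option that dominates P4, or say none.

P3, P7

P3: floor area 101≥95, highway distance 1≤29, dock doors 13≥7 — dominates P4.
P7: floor area 114≥95, highway distance 23≤29, dock doors 11≥7 — dominates P4.
Others (P1, P2, P5, P6, P8) are each worse than P4 on at least one objective.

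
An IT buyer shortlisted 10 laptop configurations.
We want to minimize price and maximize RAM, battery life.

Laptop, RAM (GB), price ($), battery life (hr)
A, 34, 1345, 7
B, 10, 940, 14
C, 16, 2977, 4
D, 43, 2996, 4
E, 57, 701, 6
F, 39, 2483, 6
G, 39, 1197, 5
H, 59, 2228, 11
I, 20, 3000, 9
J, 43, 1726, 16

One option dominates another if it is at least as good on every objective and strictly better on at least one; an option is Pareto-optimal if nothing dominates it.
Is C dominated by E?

E vs C: RAM 57≥16, price 701≤2977, battery life 6≥4 — E is at least as good on every objective with at least one strict improvement.

Yes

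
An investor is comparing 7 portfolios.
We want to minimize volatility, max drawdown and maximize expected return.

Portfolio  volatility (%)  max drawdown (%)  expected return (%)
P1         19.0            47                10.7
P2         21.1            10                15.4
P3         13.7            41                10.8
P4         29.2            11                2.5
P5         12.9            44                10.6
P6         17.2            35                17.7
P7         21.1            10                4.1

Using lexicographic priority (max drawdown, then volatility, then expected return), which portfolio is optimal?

First minimize max drawdown: best is 10, kept {P2, P7}.
Then minimize volatility: best is 21.1, kept {P2, P7}.
Then maximize expected return: best is 15.4, kept {P2}.

P2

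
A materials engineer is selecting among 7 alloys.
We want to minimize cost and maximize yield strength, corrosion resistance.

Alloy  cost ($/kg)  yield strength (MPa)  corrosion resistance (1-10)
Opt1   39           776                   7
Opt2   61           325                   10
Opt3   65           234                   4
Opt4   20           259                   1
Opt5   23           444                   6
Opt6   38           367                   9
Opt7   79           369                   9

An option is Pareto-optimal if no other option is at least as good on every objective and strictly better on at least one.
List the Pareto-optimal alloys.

Opt1: not dominated (best yield strength).
Opt2: not dominated (best corrosion resistance).
Opt3: dominated by Opt1 (cost 39≤65, yield strength 776≥234, corrosion resistance 7≥4).
Opt4: not dominated (best cost).
Opt5: not dominated.
Opt6: not dominated.
Opt7: not dominated.

Opt1, Opt2, Opt4, Opt5, Opt6, Opt7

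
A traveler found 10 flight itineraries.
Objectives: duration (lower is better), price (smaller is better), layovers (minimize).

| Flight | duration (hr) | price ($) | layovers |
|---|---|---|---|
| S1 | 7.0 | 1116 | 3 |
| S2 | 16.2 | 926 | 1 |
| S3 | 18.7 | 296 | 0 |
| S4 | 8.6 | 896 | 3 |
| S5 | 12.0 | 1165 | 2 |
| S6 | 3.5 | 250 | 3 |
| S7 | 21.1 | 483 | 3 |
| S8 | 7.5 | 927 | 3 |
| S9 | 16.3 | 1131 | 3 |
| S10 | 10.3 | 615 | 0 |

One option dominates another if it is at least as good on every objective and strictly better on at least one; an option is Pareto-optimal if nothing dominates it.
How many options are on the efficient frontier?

3

S1: dominated by S6 (duration 3.5≤7.0, price 250≤1116, layovers 3≤3).
S2: dominated by S10 (duration 10.3≤16.2, price 615≤926, layovers 0≤1).
S3: not dominated.
S4: dominated by S6 (duration 3.5≤8.6, price 250≤896, layovers 3≤3).
S5: dominated by S10 (duration 10.3≤12.0, price 615≤1165, layovers 0≤2).
S6: not dominated (best duration).
S7: dominated by S3 (duration 18.7≤21.1, price 296≤483, layovers 0≤3).
S8: dominated by S6 (duration 3.5≤7.5, price 250≤927, layovers 3≤3).
S9: dominated by S1 (duration 7.0≤16.3, price 1116≤1131, layovers 3≤3).
S10: not dominated.
Pareto-optimal: S3, S6, S10 → 3.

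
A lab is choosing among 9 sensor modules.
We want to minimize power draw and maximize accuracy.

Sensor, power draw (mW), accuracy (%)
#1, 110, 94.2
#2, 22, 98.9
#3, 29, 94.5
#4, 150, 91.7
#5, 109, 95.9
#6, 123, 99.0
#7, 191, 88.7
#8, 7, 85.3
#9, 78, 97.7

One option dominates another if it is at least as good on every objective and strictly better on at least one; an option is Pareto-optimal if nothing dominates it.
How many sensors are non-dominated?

#1: dominated by #2 (power draw 22≤110, accuracy 98.9≥94.2).
#2: not dominated.
#3: dominated by #2 (power draw 22≤29, accuracy 98.9≥94.5).
#4: dominated by #1 (power draw 110≤150, accuracy 94.2≥91.7).
#5: dominated by #2 (power draw 22≤109, accuracy 98.9≥95.9).
#6: not dominated (best accuracy).
#7: dominated by #1 (power draw 110≤191, accuracy 94.2≥88.7).
#8: not dominated (best power draw).
#9: dominated by #2 (power draw 22≤78, accuracy 98.9≥97.7).
Pareto-optimal: #2, #6, #8 → 3.

3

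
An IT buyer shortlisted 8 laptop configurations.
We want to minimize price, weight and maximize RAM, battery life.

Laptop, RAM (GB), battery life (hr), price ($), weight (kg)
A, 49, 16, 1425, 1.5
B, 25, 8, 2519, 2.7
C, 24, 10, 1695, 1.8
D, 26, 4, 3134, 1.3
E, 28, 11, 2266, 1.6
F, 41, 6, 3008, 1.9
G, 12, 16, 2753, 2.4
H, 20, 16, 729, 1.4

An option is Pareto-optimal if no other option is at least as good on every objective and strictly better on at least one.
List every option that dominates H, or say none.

none

A: worse on price (1425 vs 729).
B: worse on battery life (8 vs 16).
C: worse on battery life (10 vs 16).
D: worse on battery life (4 vs 16).
E: worse on battery life (11 vs 16).
F: worse on battery life (6 vs 16).
G: worse on RAM (12 vs 20).
No option dominates H.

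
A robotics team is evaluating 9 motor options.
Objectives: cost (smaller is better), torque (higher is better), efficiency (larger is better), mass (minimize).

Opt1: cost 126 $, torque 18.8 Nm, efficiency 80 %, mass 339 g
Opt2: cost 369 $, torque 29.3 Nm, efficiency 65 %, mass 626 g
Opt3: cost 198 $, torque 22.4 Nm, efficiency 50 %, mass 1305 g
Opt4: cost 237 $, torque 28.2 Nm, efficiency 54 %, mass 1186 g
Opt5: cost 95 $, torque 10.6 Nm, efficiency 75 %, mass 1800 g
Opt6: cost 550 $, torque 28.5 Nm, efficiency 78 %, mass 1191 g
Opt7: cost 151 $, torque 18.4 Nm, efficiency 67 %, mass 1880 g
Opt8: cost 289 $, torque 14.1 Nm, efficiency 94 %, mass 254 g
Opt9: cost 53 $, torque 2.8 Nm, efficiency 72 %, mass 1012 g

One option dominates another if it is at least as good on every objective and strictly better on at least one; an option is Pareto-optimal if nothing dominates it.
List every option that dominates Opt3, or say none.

Opt1: worse on torque (18.8 vs 22.4).
Opt2: worse on cost (369 vs 198).
Opt4: worse on cost (237 vs 198).
Opt5: worse on torque (10.6 vs 22.4).
Opt6: worse on cost (550 vs 198).
Opt7: worse on torque (18.4 vs 22.4).
Opt8: worse on cost (289 vs 198).
Opt9: worse on torque (2.8 vs 22.4).
No option dominates Opt3.

none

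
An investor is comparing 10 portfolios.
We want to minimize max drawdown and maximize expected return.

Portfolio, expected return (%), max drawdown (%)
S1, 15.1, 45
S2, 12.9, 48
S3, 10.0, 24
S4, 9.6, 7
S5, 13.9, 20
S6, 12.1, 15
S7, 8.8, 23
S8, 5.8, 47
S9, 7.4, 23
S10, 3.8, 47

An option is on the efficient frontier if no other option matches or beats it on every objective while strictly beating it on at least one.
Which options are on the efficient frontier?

S1, S4, S5, S6

S1: not dominated (best expected return).
S2: dominated by S1 (expected return 15.1≥12.9, max drawdown 45≤48).
S3: dominated by S5 (expected return 13.9≥10.0, max drawdown 20≤24).
S4: not dominated (best max drawdown).
S5: not dominated.
S6: not dominated.
S7: dominated by S4 (expected return 9.6≥8.8, max drawdown 7≤23).
S8: dominated by S1 (expected return 15.1≥5.8, max drawdown 45≤47).
S9: dominated by S4 (expected return 9.6≥7.4, max drawdown 7≤23).
S10: dominated by S1 (expected return 15.1≥3.8, max drawdown 45≤47).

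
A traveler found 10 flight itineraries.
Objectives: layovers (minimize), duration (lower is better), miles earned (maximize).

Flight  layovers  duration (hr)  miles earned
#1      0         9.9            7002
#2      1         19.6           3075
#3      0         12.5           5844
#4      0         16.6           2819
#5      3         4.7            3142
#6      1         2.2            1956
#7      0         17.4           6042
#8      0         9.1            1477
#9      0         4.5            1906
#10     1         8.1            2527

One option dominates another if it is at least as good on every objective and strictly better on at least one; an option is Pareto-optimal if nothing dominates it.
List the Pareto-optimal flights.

#1: not dominated (best miles earned).
#2: dominated by #1 (layovers 0≤1, duration 9.9≤19.6, miles earned 7002≥3075).
#3: dominated by #1 (layovers 0≤0, duration 9.9≤12.5, miles earned 7002≥5844).
#4: dominated by #1 (layovers 0≤0, duration 9.9≤16.6, miles earned 7002≥2819).
#5: not dominated.
#6: not dominated (best duration).
#7: dominated by #1 (layovers 0≤0, duration 9.9≤17.4, miles earned 7002≥6042).
#8: dominated by #9 (layovers 0≤0, duration 4.5≤9.1, miles earned 1906≥1477).
#9: not dominated.
#10: not dominated.

#1, #5, #6, #9, #10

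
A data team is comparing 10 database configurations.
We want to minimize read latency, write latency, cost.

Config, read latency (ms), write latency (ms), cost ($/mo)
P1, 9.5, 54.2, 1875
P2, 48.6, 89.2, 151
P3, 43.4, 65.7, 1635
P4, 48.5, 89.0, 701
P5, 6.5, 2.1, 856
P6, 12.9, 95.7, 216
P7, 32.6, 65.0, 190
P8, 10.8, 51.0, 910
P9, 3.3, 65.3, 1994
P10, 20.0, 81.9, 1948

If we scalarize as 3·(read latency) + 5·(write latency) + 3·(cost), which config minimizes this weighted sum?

P1: 3·9.5 + 5·54.2 + 3·1875 = 5924.5
P2: 3·48.6 + 5·89.2 + 3·151 = 1044.8
P3: 3·43.4 + 5·65.7 + 3·1635 = 5363.7
P4: 3·48.5 + 5·89.0 + 3·701 = 2693.5
P5: 3·6.5 + 5·2.1 + 3·856 = 2598.0
P6: 3·12.9 + 5·95.7 + 3·216 = 1165.2
P7: 3·32.6 + 5·65.0 + 3·190 = 992.8
P8: 3·10.8 + 5·51.0 + 3·910 = 3017.4
P9: 3·3.3 + 5·65.3 + 3·1994 = 6318.4
P10: 3·20.0 + 5·81.9 + 3·1948 = 6313.5
Lowest: P7 at 992.8.

P7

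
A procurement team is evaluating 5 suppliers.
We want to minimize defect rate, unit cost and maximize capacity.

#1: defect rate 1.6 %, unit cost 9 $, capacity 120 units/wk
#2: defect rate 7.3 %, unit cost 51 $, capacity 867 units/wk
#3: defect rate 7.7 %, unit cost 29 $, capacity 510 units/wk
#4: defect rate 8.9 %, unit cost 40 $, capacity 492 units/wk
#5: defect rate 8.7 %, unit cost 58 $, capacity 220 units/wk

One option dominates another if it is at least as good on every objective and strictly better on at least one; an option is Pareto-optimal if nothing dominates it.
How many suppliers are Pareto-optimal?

#1: not dominated (best defect rate).
#2: not dominated (best capacity).
#3: not dominated.
#4: dominated by #3 (defect rate 7.7≤8.9, unit cost 29≤40, capacity 510≥492).
#5: dominated by #2 (defect rate 7.3≤8.7, unit cost 51≤58, capacity 867≥220).
Pareto-optimal: #1, #2, #3 → 3.

3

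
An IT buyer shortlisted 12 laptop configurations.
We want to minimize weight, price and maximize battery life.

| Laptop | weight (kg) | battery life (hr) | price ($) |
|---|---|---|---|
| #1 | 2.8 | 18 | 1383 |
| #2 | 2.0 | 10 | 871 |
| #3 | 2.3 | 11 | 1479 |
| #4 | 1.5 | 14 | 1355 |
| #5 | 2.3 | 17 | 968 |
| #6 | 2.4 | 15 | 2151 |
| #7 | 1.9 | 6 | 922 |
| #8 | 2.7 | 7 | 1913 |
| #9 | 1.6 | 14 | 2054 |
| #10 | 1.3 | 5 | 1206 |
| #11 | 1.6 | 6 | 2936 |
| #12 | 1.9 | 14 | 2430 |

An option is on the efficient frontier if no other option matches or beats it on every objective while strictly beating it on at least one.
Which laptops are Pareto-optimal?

#1: not dominated (best battery life).
#2: not dominated (best price).
#3: dominated by #4 (weight 1.5≤2.3, battery life 14≥11, price 1355≤1479).
#4: not dominated.
#5: not dominated.
#6: dominated by #5 (weight 2.3≤2.4, battery life 17≥15, price 968≤2151).
#7: not dominated.
#8: dominated by #2 (weight 2.0≤2.7, battery life 10≥7, price 871≤1913).
#9: dominated by #4 (weight 1.5≤1.6, battery life 14≥14, price 1355≤2054).
#10: not dominated (best weight).
#11: dominated by #4 (weight 1.5≤1.6, battery life 14≥6, price 1355≤2936).
#12: dominated by #4 (weight 1.5≤1.9, battery life 14≥14, price 1355≤2430).

#1, #2, #4, #5, #7, #10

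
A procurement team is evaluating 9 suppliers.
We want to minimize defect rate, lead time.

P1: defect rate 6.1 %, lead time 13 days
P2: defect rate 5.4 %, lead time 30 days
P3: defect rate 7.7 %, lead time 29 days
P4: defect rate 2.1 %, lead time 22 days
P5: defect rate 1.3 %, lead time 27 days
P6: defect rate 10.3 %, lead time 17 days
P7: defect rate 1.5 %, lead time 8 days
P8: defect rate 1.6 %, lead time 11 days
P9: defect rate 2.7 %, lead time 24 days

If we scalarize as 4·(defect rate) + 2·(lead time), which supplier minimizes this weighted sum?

P7

P1: 4·6.1 + 2·13 = 50.4
P2: 4·5.4 + 2·30 = 81.6
P3: 4·7.7 + 2·29 = 88.8
P4: 4·2.1 + 2·22 = 52.4
P5: 4·1.3 + 2·27 = 59.2
P6: 4·10.3 + 2·17 = 75.2
P7: 4·1.5 + 2·8 = 22.0
P8: 4·1.6 + 2·11 = 28.4
P9: 4·2.7 + 2·24 = 58.8
Lowest: P7 at 22.0.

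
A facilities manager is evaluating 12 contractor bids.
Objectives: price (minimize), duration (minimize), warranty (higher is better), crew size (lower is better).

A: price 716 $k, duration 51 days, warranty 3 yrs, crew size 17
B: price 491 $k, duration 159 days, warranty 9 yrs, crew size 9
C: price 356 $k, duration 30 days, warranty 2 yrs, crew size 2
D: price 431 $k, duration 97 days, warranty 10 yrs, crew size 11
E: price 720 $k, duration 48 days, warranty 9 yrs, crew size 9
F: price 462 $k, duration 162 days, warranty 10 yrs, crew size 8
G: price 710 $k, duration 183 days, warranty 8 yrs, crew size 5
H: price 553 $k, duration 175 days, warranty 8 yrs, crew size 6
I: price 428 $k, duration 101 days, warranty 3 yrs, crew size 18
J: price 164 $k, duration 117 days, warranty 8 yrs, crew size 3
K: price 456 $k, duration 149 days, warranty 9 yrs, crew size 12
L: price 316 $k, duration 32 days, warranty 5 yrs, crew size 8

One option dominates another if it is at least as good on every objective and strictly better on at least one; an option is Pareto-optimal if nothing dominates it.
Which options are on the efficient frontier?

A: dominated by L (price 316≤716, duration 32≤51, warranty 5≥3, crew size 8≤17).
B: not dominated.
C: not dominated (best duration).
D: not dominated.
E: not dominated.
F: not dominated.
G: dominated by J (price 164≤710, duration 117≤183, warranty 8≥8, crew size 3≤5).
H: dominated by J (price 164≤553, duration 117≤175, warranty 8≥8, crew size 3≤6).
I: dominated by L (price 316≤428, duration 32≤101, warranty 5≥3, crew size 8≤18).
J: not dominated (best price).
K: dominated by D (price 431≤456, duration 97≤149, warranty 10≥9, crew size 11≤12).
L: not dominated.

B, C, D, E, F, J, L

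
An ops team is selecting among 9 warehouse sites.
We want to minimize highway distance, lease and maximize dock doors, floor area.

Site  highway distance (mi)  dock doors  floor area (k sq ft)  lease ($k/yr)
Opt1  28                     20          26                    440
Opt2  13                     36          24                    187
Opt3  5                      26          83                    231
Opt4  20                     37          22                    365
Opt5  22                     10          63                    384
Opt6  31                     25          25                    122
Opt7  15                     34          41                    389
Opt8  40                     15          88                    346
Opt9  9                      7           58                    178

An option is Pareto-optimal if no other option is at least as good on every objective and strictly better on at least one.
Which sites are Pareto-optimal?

Opt1: dominated by Opt3 (highway distance 5≤28, dock doors 26≥20, floor area 83≥26, lease 231≤440).
Opt2: not dominated.
Opt3: not dominated (best highway distance).
Opt4: not dominated (best dock doors).
Opt5: dominated by Opt3 (highway distance 5≤22, dock doors 26≥10, floor area 83≥63, lease 231≤384).
Opt6: not dominated (best lease).
Opt7: not dominated.
Opt8: not dominated (best floor area).
Opt9: not dominated.

Opt2, Opt3, Opt4, Opt6, Opt7, Opt8, Opt9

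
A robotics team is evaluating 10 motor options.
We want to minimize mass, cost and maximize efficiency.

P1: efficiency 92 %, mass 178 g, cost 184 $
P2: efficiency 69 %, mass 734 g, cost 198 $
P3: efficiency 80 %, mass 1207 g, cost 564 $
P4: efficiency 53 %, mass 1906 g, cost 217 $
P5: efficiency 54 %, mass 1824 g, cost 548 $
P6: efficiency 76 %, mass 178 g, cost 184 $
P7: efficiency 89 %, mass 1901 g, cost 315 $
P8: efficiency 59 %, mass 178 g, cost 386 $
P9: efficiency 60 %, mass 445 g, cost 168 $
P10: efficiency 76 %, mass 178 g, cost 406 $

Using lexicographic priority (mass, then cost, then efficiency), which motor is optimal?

P1

First minimize mass: best is 178, kept {P1, P6, P8, P10}.
Then minimize cost: best is 184, kept {P1, P6}.
Then maximize efficiency: best is 92, kept {P1}.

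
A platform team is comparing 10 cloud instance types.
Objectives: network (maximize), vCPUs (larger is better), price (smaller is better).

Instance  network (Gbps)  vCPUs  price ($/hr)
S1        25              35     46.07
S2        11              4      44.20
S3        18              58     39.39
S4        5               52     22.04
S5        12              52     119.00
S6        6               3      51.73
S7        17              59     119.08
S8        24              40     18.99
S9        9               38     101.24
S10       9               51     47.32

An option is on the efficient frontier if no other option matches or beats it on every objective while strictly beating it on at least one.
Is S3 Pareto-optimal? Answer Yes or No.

S1: worse on vCPUs (35 vs 58).
S2: worse on network (11 vs 18).
S4: worse on network (5 vs 18).
S5: worse on network (12 vs 18).
S6: worse on network (6 vs 18).
S7: worse on network (17 vs 18).
S8: worse on vCPUs (40 vs 58).
S9: worse on network (9 vs 18).
S10: worse on network (9 vs 18).
No option is at least as good as S3 on every objective and strictly better on one.

Yes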